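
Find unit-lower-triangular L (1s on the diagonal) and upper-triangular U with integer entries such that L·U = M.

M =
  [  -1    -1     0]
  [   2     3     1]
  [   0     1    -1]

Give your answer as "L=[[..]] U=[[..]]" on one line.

L=[[1,0,0],[-2,1,0],[0,1,1]] U=[[-1,-1,0],[0,1,1],[0,0,-2]]

  row1 -= -2·row0 → [0,1,1]
  row2 -= 0·row0 → [0,1,-1]
  row2 -= 1·row1 → [0,0,-2]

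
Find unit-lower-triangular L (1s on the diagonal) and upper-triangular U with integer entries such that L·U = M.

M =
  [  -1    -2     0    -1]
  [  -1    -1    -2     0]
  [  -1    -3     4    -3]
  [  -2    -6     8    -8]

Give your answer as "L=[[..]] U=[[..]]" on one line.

  row1 -= 1·row0 → [0,1,-2,1]
  row2 -= 1·row0 → [0,-1,4,-2]
  row3 -= 2·row0 → [0,-2,8,-6]
  row2 -= -1·row1 → [0,0,2,-1]
  row3 -= -2·row1 → [0,0,4,-4]
  row3 -= 2·row2 → [0,0,0,-2]

L=[[1,0,0,0],[1,1,0,0],[1,-1,1,0],[2,-2,2,1]] U=[[-1,-2,0,-1],[0,1,-2,1],[0,0,2,-1],[0,0,0,-2]]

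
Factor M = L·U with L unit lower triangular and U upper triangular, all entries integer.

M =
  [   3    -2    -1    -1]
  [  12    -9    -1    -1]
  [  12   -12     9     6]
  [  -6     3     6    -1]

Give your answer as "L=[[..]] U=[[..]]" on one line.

L=[[1,0,0,0],[4,1,0,0],[4,4,1,0],[-2,1,1,1]] U=[[3,-2,-1,-1],[0,-1,3,3],[0,0,1,-2],[0,0,0,-4]]

  row1 -= 4·row0 → [0,-1,3,3]
  row2 -= 4·row0 → [0,-4,13,10]
  row3 -= -2·row0 → [0,-1,4,-3]
  row2 -= 4·row1 → [0,0,1,-2]
  row3 -= 1·row1 → [0,0,1,-6]
  row3 -= 1·row2 → [0,0,0,-4]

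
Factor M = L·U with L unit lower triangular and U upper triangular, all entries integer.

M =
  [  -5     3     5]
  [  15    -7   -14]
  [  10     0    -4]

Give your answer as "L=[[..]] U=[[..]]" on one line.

L=[[1,0,0],[-3,1,0],[-2,3,1]] U=[[-5,3,5],[0,2,1],[0,0,3]]

  r1 -= -3·r0 → [0,2,1]
  r2 -= -2·r0 → [0,6,6]
  r2 -= 3·r1 → [0,0,3]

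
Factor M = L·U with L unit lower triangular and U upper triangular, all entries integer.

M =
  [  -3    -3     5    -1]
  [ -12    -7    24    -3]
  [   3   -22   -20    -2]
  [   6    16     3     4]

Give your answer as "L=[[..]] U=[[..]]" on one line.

L=[[1,0,0,0],[4,1,0,0],[-1,-5,1,0],[-2,2,1,1]] U=[[-3,-3,5,-1],[0,5,4,1],[0,0,5,2],[0,0,0,-2]]

  row1 -= 4·row0 → [0,5,4,1]
  row2 -= -1·row0 → [0,-25,-15,-3]
  row3 -= -2·row0 → [0,10,13,2]
  row2 -= -5·row1 → [0,0,5,2]
  row3 -= 2·row1 → [0,0,5,0]
  row3 -= 1·row2 → [0,0,0,-2]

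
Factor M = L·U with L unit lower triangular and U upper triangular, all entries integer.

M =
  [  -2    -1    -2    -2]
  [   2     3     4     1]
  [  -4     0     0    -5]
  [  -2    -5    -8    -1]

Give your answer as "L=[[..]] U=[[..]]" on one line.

  R1 -= -1·R0 → [0,2,2,-1]
  R2 -= 2·R0 → [0,2,4,-1]
  R3 -= 1·R0 → [0,-4,-6,1]
  R2 -= 1·R1 → [0,0,2,0]
  R3 -= -2·R1 → [0,0,-2,-1]
  R3 -= -1·R2 → [0,0,0,-1]

L=[[1,0,0,0],[-1,1,0,0],[2,1,1,0],[1,-2,-1,1]] U=[[-2,-1,-2,-2],[0,2,2,-1],[0,0,2,0],[0,0,0,-1]]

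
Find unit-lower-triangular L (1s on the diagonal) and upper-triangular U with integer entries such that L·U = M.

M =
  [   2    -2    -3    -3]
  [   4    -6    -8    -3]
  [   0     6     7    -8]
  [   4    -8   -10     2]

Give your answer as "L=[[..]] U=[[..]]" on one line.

L=[[1,0,0,0],[2,1,0,0],[0,-3,1,0],[2,2,0,1]] U=[[2,-2,-3,-3],[0,-2,-2,3],[0,0,1,1],[0,0,0,2]]

  R1 -= 2·R0 → [0,-2,-2,3]
  R2 -= 0·R0 → [0,6,7,-8]
  R3 -= 2·R0 → [0,-4,-4,8]
  R2 -= -3·R1 → [0,0,1,1]
  R3 -= 2·R1 → [0,0,0,2]
  R3 -= 0·R2 → [0,0,0,2]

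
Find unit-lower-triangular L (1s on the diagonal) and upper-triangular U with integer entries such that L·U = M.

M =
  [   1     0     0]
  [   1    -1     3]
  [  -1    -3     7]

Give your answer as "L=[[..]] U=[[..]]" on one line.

  r1 -= 1·r0 → [0,-1,3]
  r2 -= -1·r0 → [0,-3,7]
  r2 -= 3·r1 → [0,0,-2]

L=[[1,0,0],[1,1,0],[-1,3,1]] U=[[1,0,0],[0,-1,3],[0,0,-2]]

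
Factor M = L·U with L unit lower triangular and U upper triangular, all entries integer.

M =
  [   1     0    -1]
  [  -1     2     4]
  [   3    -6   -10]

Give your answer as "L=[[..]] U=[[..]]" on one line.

L=[[1,0,0],[-1,1,0],[3,-3,1]] U=[[1,0,-1],[0,2,3],[0,0,2]]

  R1 -= -1·R0 → [0,2,3]
  R2 -= 3·R0 → [0,-6,-7]
  R2 -= -3·R1 → [0,0,2]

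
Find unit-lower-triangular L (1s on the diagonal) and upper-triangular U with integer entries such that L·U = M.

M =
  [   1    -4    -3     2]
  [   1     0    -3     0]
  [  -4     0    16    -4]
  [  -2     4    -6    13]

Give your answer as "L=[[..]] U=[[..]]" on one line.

  row1 -= 1·row0 → [0,4,0,-2]
  row2 -= -4·row0 → [0,-16,4,4]
  row3 -= -2·row0 → [0,-4,-12,17]
  row2 -= -4·row1 → [0,0,4,-4]
  row3 -= -1·row1 → [0,0,-12,15]
  row3 -= -3·row2 → [0,0,0,3]

L=[[1,0,0,0],[1,1,0,0],[-4,-4,1,0],[-2,-1,-3,1]] U=[[1,-4,-3,2],[0,4,0,-2],[0,0,4,-4],[0,0,0,3]]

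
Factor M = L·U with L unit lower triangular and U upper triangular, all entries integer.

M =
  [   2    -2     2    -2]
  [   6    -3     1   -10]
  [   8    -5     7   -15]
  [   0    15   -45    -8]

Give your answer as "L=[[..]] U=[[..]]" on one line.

L=[[1,0,0,0],[3,1,0,0],[4,1,1,0],[0,5,-5,1]] U=[[2,-2,2,-2],[0,3,-5,-4],[0,0,4,-3],[0,0,0,-3]]

  R1 -= 3·R0 → [0,3,-5,-4]
  R2 -= 4·R0 → [0,3,-1,-7]
  R3 -= 0·R0 → [0,15,-45,-8]
  R2 -= 1·R1 → [0,0,4,-3]
  R3 -= 5·R1 → [0,0,-20,12]
  R3 -= -5·R2 → [0,0,0,-3]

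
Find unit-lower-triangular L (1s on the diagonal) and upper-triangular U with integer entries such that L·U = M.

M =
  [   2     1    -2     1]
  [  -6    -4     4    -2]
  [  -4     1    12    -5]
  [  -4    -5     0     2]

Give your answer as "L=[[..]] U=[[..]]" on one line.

  row1 -= -3·row0 → [0,-1,-2,1]
  row2 -= -2·row0 → [0,3,8,-3]
  row3 -= -2·row0 → [0,-3,-4,4]
  row2 -= -3·row1 → [0,0,2,0]
  row3 -= 3·row1 → [0,0,2,1]
  row3 -= 1·row2 → [0,0,0,1]

L=[[1,0,0,0],[-3,1,0,0],[-2,-3,1,0],[-2,3,1,1]] U=[[2,1,-2,1],[0,-1,-2,1],[0,0,2,0],[0,0,0,1]]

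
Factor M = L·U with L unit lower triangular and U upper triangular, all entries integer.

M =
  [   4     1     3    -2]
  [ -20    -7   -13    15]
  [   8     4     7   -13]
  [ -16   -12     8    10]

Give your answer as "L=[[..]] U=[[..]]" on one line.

  row1 -= -5·row0 → [0,-2,2,5]
  row2 -= 2·row0 → [0,2,1,-9]
  row3 -= -4·row0 → [0,-8,20,2]
  row2 -= -1·row1 → [0,0,3,-4]
  row3 -= 4·row1 → [0,0,12,-18]
  row3 -= 4·row2 → [0,0,0,-2]

L=[[1,0,0,0],[-5,1,0,0],[2,-1,1,0],[-4,4,4,1]] U=[[4,1,3,-2],[0,-2,2,5],[0,0,3,-4],[0,0,0,-2]]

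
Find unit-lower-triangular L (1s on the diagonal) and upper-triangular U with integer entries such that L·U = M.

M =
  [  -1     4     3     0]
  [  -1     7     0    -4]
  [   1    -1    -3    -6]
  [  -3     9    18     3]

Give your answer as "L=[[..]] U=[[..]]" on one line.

  R1 -= 1·R0 → [0,3,-3,-4]
  R2 -= -1·R0 → [0,3,0,-6]
  R3 -= 3·R0 → [0,-3,9,3]
  R2 -= 1·R1 → [0,0,3,-2]
  R3 -= -1·R1 → [0,0,6,-1]
  R3 -= 2·R2 → [0,0,0,3]

L=[[1,0,0,0],[1,1,0,0],[-1,1,1,0],[3,-1,2,1]] U=[[-1,4,3,0],[0,3,-3,-4],[0,0,3,-2],[0,0,0,3]]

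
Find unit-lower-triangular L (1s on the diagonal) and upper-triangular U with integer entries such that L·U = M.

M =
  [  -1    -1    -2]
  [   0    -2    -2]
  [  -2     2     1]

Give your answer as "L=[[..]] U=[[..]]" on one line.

  row1 -= 0·row0 → [0,-2,-2]
  row2 -= 2·row0 → [0,4,5]
  row2 -= -2·row1 → [0,0,1]

L=[[1,0,0],[0,1,0],[2,-2,1]] U=[[-1,-1,-2],[0,-2,-2],[0,0,1]]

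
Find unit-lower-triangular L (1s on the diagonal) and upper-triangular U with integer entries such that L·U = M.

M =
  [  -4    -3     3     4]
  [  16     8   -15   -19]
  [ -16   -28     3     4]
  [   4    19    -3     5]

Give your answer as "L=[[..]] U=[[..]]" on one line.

L=[[1,0,0,0],[-4,1,0,0],[4,4,1,0],[-1,-4,-4,1]] U=[[-4,-3,3,4],[0,-4,-3,-3],[0,0,3,0],[0,0,0,-3]]

  row1 -= -4·row0 → [0,-4,-3,-3]
  row2 -= 4·row0 → [0,-16,-9,-12]
  row3 -= -1·row0 → [0,16,0,9]
  row2 -= 4·row1 → [0,0,3,0]
  row3 -= -4·row1 → [0,0,-12,-3]
  row3 -= -4·row2 → [0,0,0,-3]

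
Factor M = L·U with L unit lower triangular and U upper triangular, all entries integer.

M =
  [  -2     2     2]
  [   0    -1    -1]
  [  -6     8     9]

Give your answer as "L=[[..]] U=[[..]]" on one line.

L=[[1,0,0],[0,1,0],[3,-2,1]] U=[[-2,2,2],[0,-1,-1],[0,0,1]]

  row1 -= 0·row0 → [0,-1,-1]
  row2 -= 3·row0 → [0,2,3]
  row2 -= -2·row1 → [0,0,1]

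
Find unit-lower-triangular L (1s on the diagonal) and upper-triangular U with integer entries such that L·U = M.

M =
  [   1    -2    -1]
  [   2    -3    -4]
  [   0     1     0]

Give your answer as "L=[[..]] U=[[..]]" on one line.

  R1 -= 2·R0 → [0,1,-2]
  R2 -= 0·R0 → [0,1,0]
  R2 -= 1·R1 → [0,0,2]

L=[[1,0,0],[2,1,0],[0,1,1]] U=[[1,-2,-1],[0,1,-2],[0,0,2]]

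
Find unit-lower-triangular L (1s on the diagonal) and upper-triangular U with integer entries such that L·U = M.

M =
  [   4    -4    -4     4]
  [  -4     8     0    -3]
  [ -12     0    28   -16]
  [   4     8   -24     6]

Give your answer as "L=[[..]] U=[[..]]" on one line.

L=[[1,0,0,0],[-1,1,0,0],[-3,-3,1,0],[1,3,-2,1]] U=[[4,-4,-4,4],[0,4,-4,1],[0,0,4,-1],[0,0,0,-3]]

  r1 -= -1·r0 → [0,4,-4,1]
  r2 -= -3·r0 → [0,-12,16,-4]
  r3 -= 1·r0 → [0,12,-20,2]
  r2 -= -3·r1 → [0,0,4,-1]
  r3 -= 3·r1 → [0,0,-8,-1]
  r3 -= -2·r2 → [0,0,0,-3]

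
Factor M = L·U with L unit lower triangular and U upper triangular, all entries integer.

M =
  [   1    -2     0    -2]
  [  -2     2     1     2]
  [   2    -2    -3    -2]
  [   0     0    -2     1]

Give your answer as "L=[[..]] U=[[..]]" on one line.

L=[[1,0,0,0],[-2,1,0,0],[2,-1,1,0],[0,0,1,1]] U=[[1,-2,0,-2],[0,-2,1,-2],[0,0,-2,0],[0,0,0,1]]

  r1 -= -2·r0 → [0,-2,1,-2]
  r2 -= 2·r0 → [0,2,-3,2]
  r3 -= 0·r0 → [0,0,-2,1]
  r2 -= -1·r1 → [0,0,-2,0]
  r3 -= 0·r1 → [0,0,-2,1]
  r3 -= 1·r2 → [0,0,0,1]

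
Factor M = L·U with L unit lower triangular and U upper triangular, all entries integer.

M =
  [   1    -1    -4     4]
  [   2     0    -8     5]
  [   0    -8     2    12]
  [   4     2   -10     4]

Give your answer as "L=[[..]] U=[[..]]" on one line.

L=[[1,0,0,0],[2,1,0,0],[0,-4,1,0],[4,3,3,1]] U=[[1,-1,-4,4],[0,2,0,-3],[0,0,2,0],[0,0,0,-3]]

  r1 -= 2·r0 → [0,2,0,-3]
  r2 -= 0·r0 → [0,-8,2,12]
  r3 -= 4·r0 → [0,6,6,-12]
  r2 -= -4·r1 → [0,0,2,0]
  r3 -= 3·r1 → [0,0,6,-3]
  r3 -= 3·r2 → [0,0,0,-3]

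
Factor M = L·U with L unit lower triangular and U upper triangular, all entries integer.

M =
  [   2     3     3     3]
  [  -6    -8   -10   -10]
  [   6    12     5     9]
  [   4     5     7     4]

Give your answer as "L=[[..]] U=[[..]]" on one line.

  R1 -= -3·R0 → [0,1,-1,-1]
  R2 -= 3·R0 → [0,3,-4,0]
  R3 -= 2·R0 → [0,-1,1,-2]
  R2 -= 3·R1 → [0,0,-1,3]
  R3 -= -1·R1 → [0,0,0,-3]
  R3 -= 0·R2 → [0,0,0,-3]

L=[[1,0,0,0],[-3,1,0,0],[3,3,1,0],[2,-1,0,1]] U=[[2,3,3,3],[0,1,-1,-1],[0,0,-1,3],[0,0,0,-3]]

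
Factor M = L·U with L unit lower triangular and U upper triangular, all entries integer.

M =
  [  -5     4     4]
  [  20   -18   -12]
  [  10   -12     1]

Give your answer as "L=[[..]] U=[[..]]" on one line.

L=[[1,0,0],[-4,1,0],[-2,2,1]] U=[[-5,4,4],[0,-2,4],[0,0,1]]

  r1 -= -4·r0 → [0,-2,4]
  r2 -= -2·r0 → [0,-4,9]
  r2 -= 2·r1 → [0,0,1]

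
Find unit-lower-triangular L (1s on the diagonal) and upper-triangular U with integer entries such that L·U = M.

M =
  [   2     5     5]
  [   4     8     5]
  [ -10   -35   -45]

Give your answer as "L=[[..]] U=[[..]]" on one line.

  R1 -= 2·R0 → [0,-2,-5]
  R2 -= -5·R0 → [0,-10,-20]
  R2 -= 5·R1 → [0,0,5]

L=[[1,0,0],[2,1,0],[-5,5,1]] U=[[2,5,5],[0,-2,-5],[0,0,5]]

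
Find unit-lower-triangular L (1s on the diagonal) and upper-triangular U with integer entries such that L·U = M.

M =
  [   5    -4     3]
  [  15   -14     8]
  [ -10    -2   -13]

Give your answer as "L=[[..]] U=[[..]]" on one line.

  R1 -= 3·R0 → [0,-2,-1]
  R2 -= -2·R0 → [0,-10,-7]
  R2 -= 5·R1 → [0,0,-2]

L=[[1,0,0],[3,1,0],[-2,5,1]] U=[[5,-4,3],[0,-2,-1],[0,0,-2]]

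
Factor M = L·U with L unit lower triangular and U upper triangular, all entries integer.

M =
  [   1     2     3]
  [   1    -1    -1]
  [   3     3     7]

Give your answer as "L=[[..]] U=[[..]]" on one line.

L=[[1,0,0],[1,1,0],[3,1,1]] U=[[1,2,3],[0,-3,-4],[0,0,2]]

  r1 -= 1·r0 → [0,-3,-4]
  r2 -= 3·r0 → [0,-3,-2]
  r2 -= 1·r1 → [0,0,2]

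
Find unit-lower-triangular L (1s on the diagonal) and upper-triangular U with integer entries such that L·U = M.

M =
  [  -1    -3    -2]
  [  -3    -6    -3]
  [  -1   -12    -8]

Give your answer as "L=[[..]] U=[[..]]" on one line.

L=[[1,0,0],[3,1,0],[1,-3,1]] U=[[-1,-3,-2],[0,3,3],[0,0,3]]

  R1 -= 3·R0 → [0,3,3]
  R2 -= 1·R0 → [0,-9,-6]
  R2 -= -3·R1 → [0,0,3]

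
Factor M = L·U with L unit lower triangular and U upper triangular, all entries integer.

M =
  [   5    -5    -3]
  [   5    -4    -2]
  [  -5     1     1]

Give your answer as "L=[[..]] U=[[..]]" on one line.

L=[[1,0,0],[1,1,0],[-1,-4,1]] U=[[5,-5,-3],[0,1,1],[0,0,2]]

  row1 -= 1·row0 → [0,1,1]
  row2 -= -1·row0 → [0,-4,-2]
  row2 -= -4·row1 → [0,0,2]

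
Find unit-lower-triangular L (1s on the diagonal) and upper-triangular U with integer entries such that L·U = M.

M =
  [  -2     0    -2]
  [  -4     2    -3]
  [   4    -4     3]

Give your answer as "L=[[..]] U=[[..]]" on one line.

L=[[1,0,0],[2,1,0],[-2,-2,1]] U=[[-2,0,-2],[0,2,1],[0,0,1]]

  R1 -= 2·R0 → [0,2,1]
  R2 -= -2·R0 → [0,-4,-1]
  R2 -= -2·R1 → [0,0,1]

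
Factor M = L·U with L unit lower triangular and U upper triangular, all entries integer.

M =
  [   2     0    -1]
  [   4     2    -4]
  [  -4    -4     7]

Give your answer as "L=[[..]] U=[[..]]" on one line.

L=[[1,0,0],[2,1,0],[-2,-2,1]] U=[[2,0,-1],[0,2,-2],[0,0,1]]

  R1 -= 2·R0 → [0,2,-2]
  R2 -= -2·R0 → [0,-4,5]
  R2 -= -2·R1 → [0,0,1]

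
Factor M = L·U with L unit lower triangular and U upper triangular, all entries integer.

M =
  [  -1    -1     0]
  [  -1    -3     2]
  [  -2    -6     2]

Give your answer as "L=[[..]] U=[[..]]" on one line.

  row1 -= 1·row0 → [0,-2,2]
  row2 -= 2·row0 → [0,-4,2]
  row2 -= 2·row1 → [0,0,-2]

L=[[1,0,0],[1,1,0],[2,2,1]] U=[[-1,-1,0],[0,-2,2],[0,0,-2]]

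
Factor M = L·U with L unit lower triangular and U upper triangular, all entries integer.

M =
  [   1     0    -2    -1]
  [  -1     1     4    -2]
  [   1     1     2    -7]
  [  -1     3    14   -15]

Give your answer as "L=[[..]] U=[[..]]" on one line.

L=[[1,0,0,0],[-1,1,0,0],[1,1,1,0],[-1,3,3,1]] U=[[1,0,-2,-1],[0,1,2,-3],[0,0,2,-3],[0,0,0,2]]

  r1 -= -1·r0 → [0,1,2,-3]
  r2 -= 1·r0 → [0,1,4,-6]
  r3 -= -1·r0 → [0,3,12,-16]
  r2 -= 1·r1 → [0,0,2,-3]
  r3 -= 3·r1 → [0,0,6,-7]
  r3 -= 3·r2 → [0,0,0,2]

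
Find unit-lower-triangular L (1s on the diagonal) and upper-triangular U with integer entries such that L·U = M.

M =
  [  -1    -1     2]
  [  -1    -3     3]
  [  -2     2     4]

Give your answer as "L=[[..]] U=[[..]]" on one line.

L=[[1,0,0],[1,1,0],[2,-2,1]] U=[[-1,-1,2],[0,-2,1],[0,0,2]]

  r1 -= 1·r0 → [0,-2,1]
  r2 -= 2·r0 → [0,4,0]
  r2 -= -2·r1 → [0,0,2]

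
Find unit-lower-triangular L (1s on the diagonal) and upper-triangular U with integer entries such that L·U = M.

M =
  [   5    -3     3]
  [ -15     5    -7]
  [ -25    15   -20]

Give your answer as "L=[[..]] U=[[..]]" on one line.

L=[[1,0,0],[-3,1,0],[-5,0,1]] U=[[5,-3,3],[0,-4,2],[0,0,-5]]

  r1 -= -3·r0 → [0,-4,2]
  r2 -= -5·r0 → [0,0,-5]
  r2 -= 0·r1 → [0,0,-5]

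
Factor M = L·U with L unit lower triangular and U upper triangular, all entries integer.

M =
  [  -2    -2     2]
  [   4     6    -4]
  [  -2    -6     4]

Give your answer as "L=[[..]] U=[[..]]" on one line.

  row1 -= -2·row0 → [0,2,0]
  row2 -= 1·row0 → [0,-4,2]
  row2 -= -2·row1 → [0,0,2]

L=[[1,0,0],[-2,1,0],[1,-2,1]] U=[[-2,-2,2],[0,2,0],[0,0,2]]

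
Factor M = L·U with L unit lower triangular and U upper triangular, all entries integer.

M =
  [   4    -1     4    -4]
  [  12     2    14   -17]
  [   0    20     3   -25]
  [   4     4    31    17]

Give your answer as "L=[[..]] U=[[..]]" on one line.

L=[[1,0,0,0],[3,1,0,0],[0,4,1,0],[1,1,-5,1]] U=[[4,-1,4,-4],[0,5,2,-5],[0,0,-5,-5],[0,0,0,1]]

  R1 -= 3·R0 → [0,5,2,-5]
  R2 -= 0·R0 → [0,20,3,-25]
  R3 -= 1·R0 → [0,5,27,21]
  R2 -= 4·R1 → [0,0,-5,-5]
  R3 -= 1·R1 → [0,0,25,26]
  R3 -= -5·R2 → [0,0,0,1]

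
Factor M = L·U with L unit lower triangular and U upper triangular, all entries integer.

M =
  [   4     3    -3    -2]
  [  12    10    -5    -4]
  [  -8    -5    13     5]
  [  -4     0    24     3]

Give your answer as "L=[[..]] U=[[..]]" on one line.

L=[[1,0,0,0],[3,1,0,0],[-2,1,1,0],[-1,3,3,1]] U=[[4,3,-3,-2],[0,1,4,2],[0,0,3,-1],[0,0,0,-2]]

  row1 -= 3·row0 → [0,1,4,2]
  row2 -= -2·row0 → [0,1,7,1]
  row3 -= -1·row0 → [0,3,21,1]
  row2 -= 1·row1 → [0,0,3,-1]
  row3 -= 3·row1 → [0,0,9,-5]
  row3 -= 3·row2 → [0,0,0,-2]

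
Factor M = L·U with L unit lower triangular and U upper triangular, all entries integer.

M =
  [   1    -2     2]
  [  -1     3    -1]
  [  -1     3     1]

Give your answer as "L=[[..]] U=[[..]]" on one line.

L=[[1,0,0],[-1,1,0],[-1,1,1]] U=[[1,-2,2],[0,1,1],[0,0,2]]

  R1 -= -1·R0 → [0,1,1]
  R2 -= -1·R0 → [0,1,3]
  R2 -= 1·R1 → [0,0,2]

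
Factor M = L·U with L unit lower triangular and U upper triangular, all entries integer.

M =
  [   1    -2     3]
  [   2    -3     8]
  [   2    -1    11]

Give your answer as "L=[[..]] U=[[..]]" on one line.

L=[[1,0,0],[2,1,0],[2,3,1]] U=[[1,-2,3],[0,1,2],[0,0,-1]]

  row1 -= 2·row0 → [0,1,2]
  row2 -= 2·row0 → [0,3,5]
  row2 -= 3·row1 → [0,0,-1]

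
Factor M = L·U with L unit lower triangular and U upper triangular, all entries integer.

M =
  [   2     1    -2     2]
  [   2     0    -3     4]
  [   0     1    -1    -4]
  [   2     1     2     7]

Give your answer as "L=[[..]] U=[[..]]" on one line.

  R1 -= 1·R0 → [0,-1,-1,2]
  R2 -= 0·R0 → [0,1,-1,-4]
  R3 -= 1·R0 → [0,0,4,5]
  R2 -= -1·R1 → [0,0,-2,-2]
  R3 -= 0·R1 → [0,0,4,5]
  R3 -= -2·R2 → [0,0,0,1]

L=[[1,0,0,0],[1,1,0,0],[0,-1,1,0],[1,0,-2,1]] U=[[2,1,-2,2],[0,-1,-1,2],[0,0,-2,-2],[0,0,0,1]]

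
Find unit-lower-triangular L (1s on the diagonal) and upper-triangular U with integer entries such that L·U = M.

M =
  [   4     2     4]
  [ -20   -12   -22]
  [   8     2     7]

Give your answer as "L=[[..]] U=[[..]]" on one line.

  r1 -= -5·r0 → [0,-2,-2]
  r2 -= 2·r0 → [0,-2,-1]
  r2 -= 1·r1 → [0,0,1]

L=[[1,0,0],[-5,1,0],[2,1,1]] U=[[4,2,4],[0,-2,-2],[0,0,1]]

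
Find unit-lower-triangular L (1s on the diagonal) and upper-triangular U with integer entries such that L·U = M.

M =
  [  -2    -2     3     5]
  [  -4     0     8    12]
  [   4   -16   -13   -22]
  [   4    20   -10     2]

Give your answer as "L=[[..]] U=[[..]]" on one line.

  r1 -= 2·r0 → [0,4,2,2]
  r2 -= -2·r0 → [0,-20,-7,-12]
  r3 -= -2·r0 → [0,16,-4,12]
  r2 -= -5·r1 → [0,0,3,-2]
  r3 -= 4·r1 → [0,0,-12,4]
  r3 -= -4·r2 → [0,0,0,-4]

L=[[1,0,0,0],[2,1,0,0],[-2,-5,1,0],[-2,4,-4,1]] U=[[-2,-2,3,5],[0,4,2,2],[0,0,3,-2],[0,0,0,-4]]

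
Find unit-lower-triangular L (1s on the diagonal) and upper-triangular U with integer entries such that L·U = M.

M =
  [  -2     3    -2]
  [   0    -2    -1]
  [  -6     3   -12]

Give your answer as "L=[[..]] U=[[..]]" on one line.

L=[[1,0,0],[0,1,0],[3,3,1]] U=[[-2,3,-2],[0,-2,-1],[0,0,-3]]

  row1 -= 0·row0 → [0,-2,-1]
  row2 -= 3·row0 → [0,-6,-6]
  row2 -= 3·row1 → [0,0,-3]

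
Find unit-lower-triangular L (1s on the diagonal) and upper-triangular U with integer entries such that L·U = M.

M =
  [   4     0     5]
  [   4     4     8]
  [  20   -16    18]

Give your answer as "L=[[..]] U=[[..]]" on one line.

  r1 -= 1·r0 → [0,4,3]
  r2 -= 5·r0 → [0,-16,-7]
  r2 -= -4·r1 → [0,0,5]

L=[[1,0,0],[1,1,0],[5,-4,1]] U=[[4,0,5],[0,4,3],[0,0,5]]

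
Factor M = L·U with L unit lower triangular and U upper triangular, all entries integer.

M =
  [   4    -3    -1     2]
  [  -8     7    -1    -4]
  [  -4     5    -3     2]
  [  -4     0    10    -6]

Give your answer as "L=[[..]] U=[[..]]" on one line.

L=[[1,0,0,0],[-2,1,0,0],[-1,2,1,0],[-1,-3,0,1]] U=[[4,-3,-1,2],[0,1,-3,0],[0,0,2,4],[0,0,0,-4]]

  r1 -= -2·r0 → [0,1,-3,0]
  r2 -= -1·r0 → [0,2,-4,4]
  r3 -= -1·r0 → [0,-3,9,-4]
  r2 -= 2·r1 → [0,0,2,4]
  r3 -= -3·r1 → [0,0,0,-4]
  r3 -= 0·r2 → [0,0,0,-4]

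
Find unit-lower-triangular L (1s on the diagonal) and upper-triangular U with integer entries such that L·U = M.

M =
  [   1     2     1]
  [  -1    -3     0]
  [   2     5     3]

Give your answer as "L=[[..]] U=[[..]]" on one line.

L=[[1,0,0],[-1,1,0],[2,-1,1]] U=[[1,2,1],[0,-1,1],[0,0,2]]

  R1 -= -1·R0 → [0,-1,1]
  R2 -= 2·R0 → [0,1,1]
  R2 -= -1·R1 → [0,0,2]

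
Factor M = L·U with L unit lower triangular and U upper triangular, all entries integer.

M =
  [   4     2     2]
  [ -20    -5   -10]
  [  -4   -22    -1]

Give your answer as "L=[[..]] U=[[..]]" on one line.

L=[[1,0,0],[-5,1,0],[-1,-4,1]] U=[[4,2,2],[0,5,0],[0,0,1]]

  R1 -= -5·R0 → [0,5,0]
  R2 -= -1·R0 → [0,-20,1]
  R2 -= -4·R1 → [0,0,1]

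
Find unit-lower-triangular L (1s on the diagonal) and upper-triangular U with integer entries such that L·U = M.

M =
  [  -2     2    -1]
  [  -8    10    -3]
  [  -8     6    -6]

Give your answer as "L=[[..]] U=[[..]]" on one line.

  r1 -= 4·r0 → [0,2,1]
  r2 -= 4·r0 → [0,-2,-2]
  r2 -= -1·r1 → [0,0,-1]

L=[[1,0,0],[4,1,0],[4,-1,1]] U=[[-2,2,-1],[0,2,1],[0,0,-1]]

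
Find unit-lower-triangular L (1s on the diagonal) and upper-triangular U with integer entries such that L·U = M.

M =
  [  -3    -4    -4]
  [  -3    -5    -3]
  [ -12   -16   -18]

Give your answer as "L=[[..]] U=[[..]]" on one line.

L=[[1,0,0],[1,1,0],[4,0,1]] U=[[-3,-4,-4],[0,-1,1],[0,0,-2]]

  row1 -= 1·row0 → [0,-1,1]
  row2 -= 4·row0 → [0,0,-2]
  row2 -= 0·row1 → [0,0,-2]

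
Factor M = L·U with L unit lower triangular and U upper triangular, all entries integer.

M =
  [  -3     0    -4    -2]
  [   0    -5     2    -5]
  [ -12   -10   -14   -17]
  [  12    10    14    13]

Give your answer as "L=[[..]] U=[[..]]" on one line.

  R1 -= 0·R0 → [0,-5,2,-5]
  R2 -= 4·R0 → [0,-10,2,-9]
  R3 -= -4·R0 → [0,10,-2,5]
  R2 -= 2·R1 → [0,0,-2,1]
  R3 -= -2·R1 → [0,0,2,-5]
  R3 -= -1·R2 → [0,0,0,-4]

L=[[1,0,0,0],[0,1,0,0],[4,2,1,0],[-4,-2,-1,1]] U=[[-3,0,-4,-2],[0,-5,2,-5],[0,0,-2,1],[0,0,0,-4]]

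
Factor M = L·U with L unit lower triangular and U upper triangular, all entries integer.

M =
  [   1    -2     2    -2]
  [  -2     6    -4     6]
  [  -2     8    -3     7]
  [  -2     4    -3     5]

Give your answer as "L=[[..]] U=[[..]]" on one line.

L=[[1,0,0,0],[-2,1,0,0],[-2,2,1,0],[-2,0,1,1]] U=[[1,-2,2,-2],[0,2,0,2],[0,0,1,-1],[0,0,0,2]]

  row1 -= -2·row0 → [0,2,0,2]
  row2 -= -2·row0 → [0,4,1,3]
  row3 -= -2·row0 → [0,0,1,1]
  row2 -= 2·row1 → [0,0,1,-1]
  row3 -= 0·row1 → [0,0,1,1]
  row3 -= 1·row2 → [0,0,0,2]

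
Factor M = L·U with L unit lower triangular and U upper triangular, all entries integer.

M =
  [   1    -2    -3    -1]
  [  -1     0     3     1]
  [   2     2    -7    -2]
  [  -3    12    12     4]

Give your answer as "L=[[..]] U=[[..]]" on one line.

L=[[1,0,0,0],[-1,1,0,0],[2,-3,1,0],[-3,-3,-3,1]] U=[[1,-2,-3,-1],[0,-2,0,0],[0,0,-1,0],[0,0,0,1]]

  R1 -= -1·R0 → [0,-2,0,0]
  R2 -= 2·R0 → [0,6,-1,0]
  R3 -= -3·R0 → [0,6,3,1]
  R2 -= -3·R1 → [0,0,-1,0]
  R3 -= -3·R1 → [0,0,3,1]
  R3 -= -3·R2 → [0,0,0,1]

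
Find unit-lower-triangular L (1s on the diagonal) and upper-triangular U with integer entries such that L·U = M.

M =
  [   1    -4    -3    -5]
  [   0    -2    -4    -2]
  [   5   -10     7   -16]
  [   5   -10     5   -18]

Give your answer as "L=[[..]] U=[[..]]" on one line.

L=[[1,0,0,0],[0,1,0,0],[5,-5,1,0],[5,-5,0,1]] U=[[1,-4,-3,-5],[0,-2,-4,-2],[0,0,2,-1],[0,0,0,-3]]

  row1 -= 0·row0 → [0,-2,-4,-2]
  row2 -= 5·row0 → [0,10,22,9]
  row3 -= 5·row0 → [0,10,20,7]
  row2 -= -5·row1 → [0,0,2,-1]
  row3 -= -5·row1 → [0,0,0,-3]
  row3 -= 0·row2 → [0,0,0,-3]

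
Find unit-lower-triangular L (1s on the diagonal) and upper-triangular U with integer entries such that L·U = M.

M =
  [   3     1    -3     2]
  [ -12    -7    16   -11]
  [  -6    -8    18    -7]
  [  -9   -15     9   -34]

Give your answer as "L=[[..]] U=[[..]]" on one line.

L=[[1,0,0,0],[-4,1,0,0],[-2,2,1,0],[-3,4,-4,1]] U=[[3,1,-3,2],[0,-3,4,-3],[0,0,4,3],[0,0,0,-4]]

  R1 -= -4·R0 → [0,-3,4,-3]
  R2 -= -2·R0 → [0,-6,12,-3]
  R3 -= -3·R0 → [0,-12,0,-28]
  R2 -= 2·R1 → [0,0,4,3]
  R3 -= 4·R1 → [0,0,-16,-16]
  R3 -= -4·R2 → [0,0,0,-4]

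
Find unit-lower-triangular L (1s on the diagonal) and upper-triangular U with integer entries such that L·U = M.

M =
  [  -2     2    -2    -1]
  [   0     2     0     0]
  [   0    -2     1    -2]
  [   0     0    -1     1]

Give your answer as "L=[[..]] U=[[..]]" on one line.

L=[[1,0,0,0],[0,1,0,0],[0,-1,1,0],[0,0,-1,1]] U=[[-2,2,-2,-1],[0,2,0,0],[0,0,1,-2],[0,0,0,-1]]

  r1 -= 0·r0 → [0,2,0,0]
  r2 -= 0·r0 → [0,-2,1,-2]
  r3 -= 0·r0 → [0,0,-1,1]
  r2 -= -1·r1 → [0,0,1,-2]
  r3 -= 0·r1 → [0,0,-1,1]
  r3 -= -1·r2 → [0,0,0,-1]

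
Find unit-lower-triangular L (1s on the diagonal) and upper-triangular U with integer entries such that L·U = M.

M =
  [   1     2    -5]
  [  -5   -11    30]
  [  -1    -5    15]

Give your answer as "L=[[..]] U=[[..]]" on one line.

L=[[1,0,0],[-5,1,0],[-1,3,1]] U=[[1,2,-5],[0,-1,5],[0,0,-5]]

  R1 -= -5·R0 → [0,-1,5]
  R2 -= -1·R0 → [0,-3,10]
  R2 -= 3·R1 → [0,0,-5]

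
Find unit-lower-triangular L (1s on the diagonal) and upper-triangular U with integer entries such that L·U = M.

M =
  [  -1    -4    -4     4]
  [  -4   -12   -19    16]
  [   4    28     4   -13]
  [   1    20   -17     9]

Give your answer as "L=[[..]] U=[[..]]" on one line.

L=[[1,0,0,0],[4,1,0,0],[-4,3,1,0],[-1,4,3,1]] U=[[-1,-4,-4,4],[0,4,-3,0],[0,0,-3,3],[0,0,0,4]]

  r1 -= 4·r0 → [0,4,-3,0]
  r2 -= -4·r0 → [0,12,-12,3]
  r3 -= -1·r0 → [0,16,-21,13]
  r2 -= 3·r1 → [0,0,-3,3]
  r3 -= 4·r1 → [0,0,-9,13]
  r3 -= 3·r2 → [0,0,0,4]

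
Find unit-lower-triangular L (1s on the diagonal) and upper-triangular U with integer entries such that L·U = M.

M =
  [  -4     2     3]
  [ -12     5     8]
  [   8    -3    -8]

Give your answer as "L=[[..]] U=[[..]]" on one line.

  r1 -= 3·r0 → [0,-1,-1]
  r2 -= -2·r0 → [0,1,-2]
  r2 -= -1·r1 → [0,0,-3]

L=[[1,0,0],[3,1,0],[-2,-1,1]] U=[[-4,2,3],[0,-1,-1],[0,0,-3]]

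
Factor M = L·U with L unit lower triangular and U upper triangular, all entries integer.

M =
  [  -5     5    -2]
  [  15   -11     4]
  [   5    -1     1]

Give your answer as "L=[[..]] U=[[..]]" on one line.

L=[[1,0,0],[-3,1,0],[-1,1,1]] U=[[-5,5,-2],[0,4,-2],[0,0,1]]

  r1 -= -3·r0 → [0,4,-2]
  r2 -= -1·r0 → [0,4,-1]
  r2 -= 1·r1 → [0,0,1]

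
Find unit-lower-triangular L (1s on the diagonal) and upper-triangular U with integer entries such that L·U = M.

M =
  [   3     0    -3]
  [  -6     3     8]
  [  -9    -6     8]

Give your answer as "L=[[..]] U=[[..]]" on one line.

  r1 -= -2·r0 → [0,3,2]
  r2 -= -3·r0 → [0,-6,-1]
  r2 -= -2·r1 → [0,0,3]

L=[[1,0,0],[-2,1,0],[-3,-2,1]] U=[[3,0,-3],[0,3,2],[0,0,3]]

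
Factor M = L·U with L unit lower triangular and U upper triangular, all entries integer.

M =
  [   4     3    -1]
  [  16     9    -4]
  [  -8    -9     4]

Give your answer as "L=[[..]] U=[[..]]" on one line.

L=[[1,0,0],[4,1,0],[-2,1,1]] U=[[4,3,-1],[0,-3,0],[0,0,2]]

  R1 -= 4·R0 → [0,-3,0]
  R2 -= -2·R0 → [0,-3,2]
  R2 -= 1·R1 → [0,0,2]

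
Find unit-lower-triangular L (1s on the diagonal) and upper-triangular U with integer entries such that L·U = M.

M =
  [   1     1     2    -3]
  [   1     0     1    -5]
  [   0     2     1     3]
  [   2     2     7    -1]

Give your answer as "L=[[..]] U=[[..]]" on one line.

  R1 -= 1·R0 → [0,-1,-1,-2]
  R2 -= 0·R0 → [0,2,1,3]
  R3 -= 2·R0 → [0,0,3,5]
  R2 -= -2·R1 → [0,0,-1,-1]
  R3 -= 0·R1 → [0,0,3,5]
  R3 -= -3·R2 → [0,0,0,2]

L=[[1,0,0,0],[1,1,0,0],[0,-2,1,0],[2,0,-3,1]] U=[[1,1,2,-3],[0,-1,-1,-2],[0,0,-1,-1],[0,0,0,2]]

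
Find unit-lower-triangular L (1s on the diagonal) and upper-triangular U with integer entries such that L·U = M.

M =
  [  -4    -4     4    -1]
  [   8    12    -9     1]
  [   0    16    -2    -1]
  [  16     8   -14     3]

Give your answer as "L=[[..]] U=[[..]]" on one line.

L=[[1,0,0,0],[-2,1,0,0],[0,4,1,0],[-4,-2,0,1]] U=[[-4,-4,4,-1],[0,4,-1,-1],[0,0,2,3],[0,0,0,-3]]

  r1 -= -2·r0 → [0,4,-1,-1]
  r2 -= 0·r0 → [0,16,-2,-1]
  r3 -= -4·r0 → [0,-8,2,-1]
  r2 -= 4·r1 → [0,0,2,3]
  r3 -= -2·r1 → [0,0,0,-3]
  r3 -= 0·r2 → [0,0,0,-3]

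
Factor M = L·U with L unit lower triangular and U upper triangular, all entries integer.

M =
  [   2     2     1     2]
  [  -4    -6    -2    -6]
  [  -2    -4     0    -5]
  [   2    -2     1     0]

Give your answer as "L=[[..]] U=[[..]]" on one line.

  row1 -= -2·row0 → [0,-2,0,-2]
  row2 -= -1·row0 → [0,-2,1,-3]
  row3 -= 1·row0 → [0,-4,0,-2]
  row2 -= 1·row1 → [0,0,1,-1]
  row3 -= 2·row1 → [0,0,0,2]
  row3 -= 0·row2 → [0,0,0,2]

L=[[1,0,0,0],[-2,1,0,0],[-1,1,1,0],[1,2,0,1]] U=[[2,2,1,2],[0,-2,0,-2],[0,0,1,-1],[0,0,0,2]]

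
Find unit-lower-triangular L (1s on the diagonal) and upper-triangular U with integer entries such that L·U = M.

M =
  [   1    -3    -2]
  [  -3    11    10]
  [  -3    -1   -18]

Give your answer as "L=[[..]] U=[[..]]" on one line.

  r1 -= -3·r0 → [0,2,4]
  r2 -= -3·r0 → [0,-10,-24]
  r2 -= -5·r1 → [0,0,-4]

L=[[1,0,0],[-3,1,0],[-3,-5,1]] U=[[1,-3,-2],[0,2,4],[0,0,-4]]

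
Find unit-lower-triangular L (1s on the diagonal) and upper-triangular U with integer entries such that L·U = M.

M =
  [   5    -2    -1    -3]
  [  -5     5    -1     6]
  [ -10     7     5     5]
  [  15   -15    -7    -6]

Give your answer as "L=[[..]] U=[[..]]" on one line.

  r1 -= -1·r0 → [0,3,-2,3]
  r2 -= -2·r0 → [0,3,3,-1]
  r3 -= 3·r0 → [0,-9,-4,3]
  r2 -= 1·r1 → [0,0,5,-4]
  r3 -= -3·r1 → [0,0,-10,12]
  r3 -= -2·r2 → [0,0,0,4]

L=[[1,0,0,0],[-1,1,0,0],[-2,1,1,0],[3,-3,-2,1]] U=[[5,-2,-1,-3],[0,3,-2,3],[0,0,5,-4],[0,0,0,4]]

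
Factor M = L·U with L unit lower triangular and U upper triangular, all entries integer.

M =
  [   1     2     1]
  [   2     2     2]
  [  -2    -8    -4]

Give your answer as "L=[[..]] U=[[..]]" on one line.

  r1 -= 2·r0 → [0,-2,0]
  r2 -= -2·r0 → [0,-4,-2]
  r2 -= 2·r1 → [0,0,-2]

L=[[1,0,0],[2,1,0],[-2,2,1]] U=[[1,2,1],[0,-2,0],[0,0,-2]]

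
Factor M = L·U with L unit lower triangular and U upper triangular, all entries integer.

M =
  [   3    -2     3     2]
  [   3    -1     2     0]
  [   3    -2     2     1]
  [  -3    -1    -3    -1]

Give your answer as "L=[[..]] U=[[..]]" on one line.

  row1 -= 1·row0 → [0,1,-1,-2]
  row2 -= 1·row0 → [0,0,-1,-1]
  row3 -= -1·row0 → [0,-3,0,1]
  row2 -= 0·row1 → [0,0,-1,-1]
  row3 -= -3·row1 → [0,0,-3,-5]
  row3 -= 3·row2 → [0,0,0,-2]

L=[[1,0,0,0],[1,1,0,0],[1,0,1,0],[-1,-3,3,1]] U=[[3,-2,3,2],[0,1,-1,-2],[0,0,-1,-1],[0,0,0,-2]]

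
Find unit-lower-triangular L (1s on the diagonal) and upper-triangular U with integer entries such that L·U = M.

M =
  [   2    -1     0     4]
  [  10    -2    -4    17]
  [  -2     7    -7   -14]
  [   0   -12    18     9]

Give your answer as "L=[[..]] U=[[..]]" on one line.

  R1 -= 5·R0 → [0,3,-4,-3]
  R2 -= -1·R0 → [0,6,-7,-10]
  R3 -= 0·R0 → [0,-12,18,9]
  R2 -= 2·R1 → [0,0,1,-4]
  R3 -= -4·R1 → [0,0,2,-3]
  R3 -= 2·R2 → [0,0,0,5]

L=[[1,0,0,0],[5,1,0,0],[-1,2,1,0],[0,-4,2,1]] U=[[2,-1,0,4],[0,3,-4,-3],[0,0,1,-4],[0,0,0,5]]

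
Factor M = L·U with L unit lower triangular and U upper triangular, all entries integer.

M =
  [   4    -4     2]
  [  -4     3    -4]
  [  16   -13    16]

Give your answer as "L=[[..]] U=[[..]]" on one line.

L=[[1,0,0],[-1,1,0],[4,-3,1]] U=[[4,-4,2],[0,-1,-2],[0,0,2]]

  R1 -= -1·R0 → [0,-1,-2]
  R2 -= 4·R0 → [0,3,8]
  R2 -= -3·R1 → [0,0,2]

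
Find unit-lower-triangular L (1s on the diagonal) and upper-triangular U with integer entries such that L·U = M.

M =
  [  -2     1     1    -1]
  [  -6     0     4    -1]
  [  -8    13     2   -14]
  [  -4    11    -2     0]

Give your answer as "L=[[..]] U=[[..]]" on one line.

L=[[1,0,0,0],[3,1,0,0],[4,-3,1,0],[2,-3,-1,1]] U=[[-2,1,1,-1],[0,-3,1,2],[0,0,1,-4],[0,0,0,4]]

  R1 -= 3·R0 → [0,-3,1,2]
  R2 -= 4·R0 → [0,9,-2,-10]
  R3 -= 2·R0 → [0,9,-4,2]
  R2 -= -3·R1 → [0,0,1,-4]
  R3 -= -3·R1 → [0,0,-1,8]
  R3 -= -1·R2 → [0,0,0,4]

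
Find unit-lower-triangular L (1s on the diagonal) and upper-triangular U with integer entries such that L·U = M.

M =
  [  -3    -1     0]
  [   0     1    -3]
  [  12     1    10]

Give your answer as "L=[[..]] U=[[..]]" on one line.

L=[[1,0,0],[0,1,0],[-4,-3,1]] U=[[-3,-1,0],[0,1,-3],[0,0,1]]

  r1 -= 0·r0 → [0,1,-3]
  r2 -= -4·r0 → [0,-3,10]
  r2 -= -3·r1 → [0,0,1]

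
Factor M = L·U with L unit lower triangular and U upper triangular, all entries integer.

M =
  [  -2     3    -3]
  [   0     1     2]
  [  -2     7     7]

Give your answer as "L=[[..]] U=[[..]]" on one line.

L=[[1,0,0],[0,1,0],[1,4,1]] U=[[-2,3,-3],[0,1,2],[0,0,2]]

  R1 -= 0·R0 → [0,1,2]
  R2 -= 1·R0 → [0,4,10]
  R2 -= 4·R1 → [0,0,2]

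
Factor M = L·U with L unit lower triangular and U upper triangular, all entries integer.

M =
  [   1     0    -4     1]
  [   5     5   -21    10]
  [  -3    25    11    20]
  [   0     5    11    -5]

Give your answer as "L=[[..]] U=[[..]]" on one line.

  R1 -= 5·R0 → [0,5,-1,5]
  R2 -= -3·R0 → [0,25,-1,23]
  R3 -= 0·R0 → [0,5,11,-5]
  R2 -= 5·R1 → [0,0,4,-2]
  R3 -= 1·R1 → [0,0,12,-10]
  R3 -= 3·R2 → [0,0,0,-4]

L=[[1,0,0,0],[5,1,0,0],[-3,5,1,0],[0,1,3,1]] U=[[1,0,-4,1],[0,5,-1,5],[0,0,4,-2],[0,0,0,-4]]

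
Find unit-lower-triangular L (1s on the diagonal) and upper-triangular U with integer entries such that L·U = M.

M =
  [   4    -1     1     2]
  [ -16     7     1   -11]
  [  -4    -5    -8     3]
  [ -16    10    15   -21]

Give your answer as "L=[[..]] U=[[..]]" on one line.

L=[[1,0,0,0],[-4,1,0,0],[-1,-2,1,0],[-4,2,3,1]] U=[[4,-1,1,2],[0,3,5,-3],[0,0,3,-1],[0,0,0,-4]]

  R1 -= -4·R0 → [0,3,5,-3]
  R2 -= -1·R0 → [0,-6,-7,5]
  R3 -= -4·R0 → [0,6,19,-13]
  R2 -= -2·R1 → [0,0,3,-1]
  R3 -= 2·R1 → [0,0,9,-7]
  R3 -= 3·R2 → [0,0,0,-4]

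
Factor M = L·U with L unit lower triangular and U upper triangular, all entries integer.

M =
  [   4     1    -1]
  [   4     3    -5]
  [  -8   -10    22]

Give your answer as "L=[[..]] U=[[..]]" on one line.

  R1 -= 1·R0 → [0,2,-4]
  R2 -= -2·R0 → [0,-8,20]
  R2 -= -4·R1 → [0,0,4]

L=[[1,0,0],[1,1,0],[-2,-4,1]] U=[[4,1,-1],[0,2,-4],[0,0,4]]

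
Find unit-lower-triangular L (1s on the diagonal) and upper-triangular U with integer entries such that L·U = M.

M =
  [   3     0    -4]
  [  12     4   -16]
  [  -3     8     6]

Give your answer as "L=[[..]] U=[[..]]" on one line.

  r1 -= 4·r0 → [0,4,0]
  r2 -= -1·r0 → [0,8,2]
  r2 -= 2·r1 → [0,0,2]

L=[[1,0,0],[4,1,0],[-1,2,1]] U=[[3,0,-4],[0,4,0],[0,0,2]]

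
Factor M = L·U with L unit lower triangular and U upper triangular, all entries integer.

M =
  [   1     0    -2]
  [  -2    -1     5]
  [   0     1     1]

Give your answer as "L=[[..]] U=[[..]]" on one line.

  row1 -= -2·row0 → [0,-1,1]
  row2 -= 0·row0 → [0,1,1]
  row2 -= -1·row1 → [0,0,2]

L=[[1,0,0],[-2,1,0],[0,-1,1]] U=[[1,0,-2],[0,-1,1],[0,0,2]]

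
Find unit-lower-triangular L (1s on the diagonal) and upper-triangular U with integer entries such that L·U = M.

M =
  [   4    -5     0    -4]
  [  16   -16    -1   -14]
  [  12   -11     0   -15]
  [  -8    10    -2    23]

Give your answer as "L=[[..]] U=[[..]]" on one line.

L=[[1,0,0,0],[4,1,0,0],[3,1,1,0],[-2,0,-2,1]] U=[[4,-5,0,-4],[0,4,-1,2],[0,0,1,-5],[0,0,0,5]]

  R1 -= 4·R0 → [0,4,-1,2]
  R2 -= 3·R0 → [0,4,0,-3]
  R3 -= -2·R0 → [0,0,-2,15]
  R2 -= 1·R1 → [0,0,1,-5]
  R3 -= 0·R1 → [0,0,-2,15]
  R3 -= -2·R2 → [0,0,0,5]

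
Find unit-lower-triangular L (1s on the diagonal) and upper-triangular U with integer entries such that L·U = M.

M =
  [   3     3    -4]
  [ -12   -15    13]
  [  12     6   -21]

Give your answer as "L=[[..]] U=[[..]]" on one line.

L=[[1,0,0],[-4,1,0],[4,2,1]] U=[[3,3,-4],[0,-3,-3],[0,0,1]]

  row1 -= -4·row0 → [0,-3,-3]
  row2 -= 4·row0 → [0,-6,-5]
  row2 -= 2·row1 → [0,0,1]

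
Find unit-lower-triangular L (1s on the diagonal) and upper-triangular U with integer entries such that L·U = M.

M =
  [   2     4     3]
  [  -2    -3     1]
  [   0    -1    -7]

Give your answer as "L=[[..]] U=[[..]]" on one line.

  row1 -= -1·row0 → [0,1,4]
  row2 -= 0·row0 → [0,-1,-7]
  row2 -= -1·row1 → [0,0,-3]

L=[[1,0,0],[-1,1,0],[0,-1,1]] U=[[2,4,3],[0,1,4],[0,0,-3]]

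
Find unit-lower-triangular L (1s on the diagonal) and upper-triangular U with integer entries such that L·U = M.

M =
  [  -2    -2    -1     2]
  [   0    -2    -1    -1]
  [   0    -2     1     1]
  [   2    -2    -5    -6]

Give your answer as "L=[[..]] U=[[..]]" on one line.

L=[[1,0,0,0],[0,1,0,0],[0,1,1,0],[-1,2,-2,1]] U=[[-2,-2,-1,2],[0,-2,-1,-1],[0,0,2,2],[0,0,0,2]]

  r1 -= 0·r0 → [0,-2,-1,-1]
  r2 -= 0·r0 → [0,-2,1,1]
  r3 -= -1·r0 → [0,-4,-6,-4]
  r2 -= 1·r1 → [0,0,2,2]
  r3 -= 2·r1 → [0,0,-4,-2]
  r3 -= -2·r2 → [0,0,0,2]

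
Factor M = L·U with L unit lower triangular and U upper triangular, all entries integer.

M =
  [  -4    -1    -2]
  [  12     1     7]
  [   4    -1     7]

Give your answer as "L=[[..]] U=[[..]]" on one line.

  R1 -= -3·R0 → [0,-2,1]
  R2 -= -1·R0 → [0,-2,5]
  R2 -= 1·R1 → [0,0,4]

L=[[1,0,0],[-3,1,0],[-1,1,1]] U=[[-4,-1,-2],[0,-2,1],[0,0,4]]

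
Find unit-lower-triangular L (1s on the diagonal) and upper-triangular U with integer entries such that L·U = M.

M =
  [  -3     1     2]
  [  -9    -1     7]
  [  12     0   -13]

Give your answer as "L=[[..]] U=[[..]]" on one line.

  row1 -= 3·row0 → [0,-4,1]
  row2 -= -4·row0 → [0,4,-5]
  row2 -= -1·row1 → [0,0,-4]

L=[[1,0,0],[3,1,0],[-4,-1,1]] U=[[-3,1,2],[0,-4,1],[0,0,-4]]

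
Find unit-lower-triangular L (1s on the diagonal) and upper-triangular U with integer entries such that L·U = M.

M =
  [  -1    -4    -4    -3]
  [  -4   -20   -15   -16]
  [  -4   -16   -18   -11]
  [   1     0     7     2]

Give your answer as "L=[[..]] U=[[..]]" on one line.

  row1 -= 4·row0 → [0,-4,1,-4]
  row2 -= 4·row0 → [0,0,-2,1]
  row3 -= -1·row0 → [0,-4,3,-1]
  row2 -= 0·row1 → [0,0,-2,1]
  row3 -= 1·row1 → [0,0,2,3]
  row3 -= -1·row2 → [0,0,0,4]

L=[[1,0,0,0],[4,1,0,0],[4,0,1,0],[-1,1,-1,1]] U=[[-1,-4,-4,-3],[0,-4,1,-4],[0,0,-2,1],[0,0,0,4]]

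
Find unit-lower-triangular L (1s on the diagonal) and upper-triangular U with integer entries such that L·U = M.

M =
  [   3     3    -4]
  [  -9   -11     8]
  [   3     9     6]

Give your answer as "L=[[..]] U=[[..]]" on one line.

L=[[1,0,0],[-3,1,0],[1,-3,1]] U=[[3,3,-4],[0,-2,-4],[0,0,-2]]

  R1 -= -3·R0 → [0,-2,-4]
  R2 -= 1·R0 → [0,6,10]
  R2 -= -3·R1 → [0,0,-2]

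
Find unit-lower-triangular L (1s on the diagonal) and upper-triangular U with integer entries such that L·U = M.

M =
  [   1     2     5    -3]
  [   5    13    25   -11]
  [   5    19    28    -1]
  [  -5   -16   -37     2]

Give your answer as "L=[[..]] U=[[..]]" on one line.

L=[[1,0,0,0],[5,1,0,0],[5,3,1,0],[-5,-2,-4,1]] U=[[1,2,5,-3],[0,3,0,4],[0,0,3,2],[0,0,0,3]]

  row1 -= 5·row0 → [0,3,0,4]
  row2 -= 5·row0 → [0,9,3,14]
  row3 -= -5·row0 → [0,-6,-12,-13]
  row2 -= 3·row1 → [0,0,3,2]
  row3 -= -2·row1 → [0,0,-12,-5]
  row3 -= -4·row2 → [0,0,0,3]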